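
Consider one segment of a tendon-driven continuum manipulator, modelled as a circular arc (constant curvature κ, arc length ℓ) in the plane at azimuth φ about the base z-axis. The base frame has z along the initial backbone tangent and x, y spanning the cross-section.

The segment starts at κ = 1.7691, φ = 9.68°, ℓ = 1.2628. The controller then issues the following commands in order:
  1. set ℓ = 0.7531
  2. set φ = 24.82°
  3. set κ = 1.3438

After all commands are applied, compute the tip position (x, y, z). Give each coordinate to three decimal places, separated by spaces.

initial: κ=1.7691, φ=9.68°, ℓ=1.2628
cmd 1: set ℓ=0.7531 → (κ,φ,ℓ)=(1.7691,9.68°,0.7531) → tip=(0.4256,0.0726,0.5493)
cmd 2: set φ=24.82° → (κ,φ,ℓ)=(1.7691,24.82°,0.7531) → tip=(0.3918,0.1812,0.5493)
cmd 3: set κ=1.3438 → (κ,φ,ℓ)=(1.3438,24.82°,0.7531) → tip=(0.3173,0.1468,0.6310)

0.317 0.147 0.631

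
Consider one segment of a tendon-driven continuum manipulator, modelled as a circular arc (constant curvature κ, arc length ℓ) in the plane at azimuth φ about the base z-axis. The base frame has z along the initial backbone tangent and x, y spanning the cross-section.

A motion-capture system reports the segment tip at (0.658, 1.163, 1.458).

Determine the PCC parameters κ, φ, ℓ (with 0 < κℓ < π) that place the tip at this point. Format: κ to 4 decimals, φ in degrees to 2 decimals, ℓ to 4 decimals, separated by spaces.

ρ = √(x²+y²) = √(0.658² + 1.163²) = 1.33624
φ = atan2(y, x) mod 360° = atan2(1.163, 0.658) = 60.4998°
|p|² = ρ² + z² = 1.33624² + 1.458² = 3.91130
κ = 2ρ / |p|² = 2×1.33624 / 3.91130 = 0.68327
θ = 2·atan2(ρ, z) = 2·atan2(1.33624, 1.458) = 1.48370 rad
ℓ = θ/κ = 1.48370/0.68327 = 2.17146

0.6833 60.50 2.1715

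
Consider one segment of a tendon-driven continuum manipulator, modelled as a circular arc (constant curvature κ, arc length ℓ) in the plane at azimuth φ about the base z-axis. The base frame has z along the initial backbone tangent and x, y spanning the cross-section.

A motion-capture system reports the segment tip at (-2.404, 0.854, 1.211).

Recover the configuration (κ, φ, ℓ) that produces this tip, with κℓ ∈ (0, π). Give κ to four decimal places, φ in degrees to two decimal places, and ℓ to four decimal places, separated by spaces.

ρ = √(x²+y²) = √(-2.404² + 0.854²) = 2.55118
φ = atan2(y, x) mod 360° = atan2(0.854, -2.404) = 160.4429°
|p|² = ρ² + z² = 2.55118² + 1.211² = 7.97505
κ = 2ρ / |p|² = 2×2.55118 / 7.97505 = 0.63979
θ = 2·atan2(ρ, z) = 2·atan2(2.55118, 1.211) = 2.25522 rad
ℓ = θ/κ = 2.25522/0.63979 = 3.52493

0.6398 160.44 3.5249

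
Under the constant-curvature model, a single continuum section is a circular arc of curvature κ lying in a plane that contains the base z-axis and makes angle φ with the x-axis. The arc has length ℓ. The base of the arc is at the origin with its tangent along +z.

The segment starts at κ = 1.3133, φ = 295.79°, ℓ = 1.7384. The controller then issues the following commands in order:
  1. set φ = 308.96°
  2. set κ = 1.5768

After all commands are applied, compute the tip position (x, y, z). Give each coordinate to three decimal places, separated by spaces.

initial: κ=1.3133, φ=295.79°, ℓ=1.7384
cmd 1: set φ=308.96° → (κ,φ,ℓ)=(1.3133,308.96°,1.7384) → tip=(0.7917,-0.9790,0.5763)
cmd 2: set κ=1.5768 → (κ,φ,ℓ)=(1.5768,308.96°,1.7384) → tip=(0.7660,-0.9473,0.2472)

0.766 -0.947 0.247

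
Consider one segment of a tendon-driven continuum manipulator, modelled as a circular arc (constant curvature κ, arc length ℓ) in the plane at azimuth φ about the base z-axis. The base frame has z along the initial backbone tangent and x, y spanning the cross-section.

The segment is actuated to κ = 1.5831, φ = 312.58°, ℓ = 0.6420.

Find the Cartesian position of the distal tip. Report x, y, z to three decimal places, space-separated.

θ = κ·ℓ = 1.5831 × 0.6420 = 1.01635 rad
ρ = (1 − cos θ)/κ = (1 − 0.52647)/1.5831 = 0.29911
z = sin θ / κ = 0.85019/1.5831 = 0.53704
x = ρ cos φ = 0.29911 × cos(312.58°) = 0.20239
y = ρ sin φ = 0.29911 × sin(312.58°) = -0.22025

0.202 -0.220 0.537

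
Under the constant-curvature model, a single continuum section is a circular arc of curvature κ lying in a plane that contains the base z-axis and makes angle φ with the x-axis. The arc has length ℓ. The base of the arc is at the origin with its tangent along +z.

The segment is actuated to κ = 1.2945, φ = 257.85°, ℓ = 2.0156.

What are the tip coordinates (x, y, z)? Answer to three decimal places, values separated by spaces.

-0.303 -1.406 0.392

θ = κ·ℓ = 1.2945 × 2.0156 = 2.60919 rad
ρ = (1 − cos θ)/κ = (1 − -0.86159)/1.2945 = 1.43808
z = sin θ / κ = 0.50760/1.2945 = 0.39212
x = ρ cos φ = 1.43808 × cos(257.85°) = -0.30267
y = ρ sin φ = 1.43808 × sin(257.85°) = -1.40587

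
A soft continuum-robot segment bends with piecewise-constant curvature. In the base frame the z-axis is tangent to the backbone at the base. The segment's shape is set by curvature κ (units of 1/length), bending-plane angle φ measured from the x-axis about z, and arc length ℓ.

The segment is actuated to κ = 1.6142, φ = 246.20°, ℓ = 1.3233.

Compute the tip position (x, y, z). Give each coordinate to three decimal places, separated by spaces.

θ = κ·ℓ = 1.6142 × 1.3233 = 2.13607 rad
ρ = (1 − cos θ)/κ = (1 − -0.53565)/1.6142 = 0.95134
z = sin θ / κ = 0.84444/1.6142 = 0.52313
x = ρ cos φ = 0.95134 × cos(246.20°) = -0.38391
y = ρ sin φ = 0.95134 × sin(246.20°) = -0.87043

-0.384 -0.870 0.523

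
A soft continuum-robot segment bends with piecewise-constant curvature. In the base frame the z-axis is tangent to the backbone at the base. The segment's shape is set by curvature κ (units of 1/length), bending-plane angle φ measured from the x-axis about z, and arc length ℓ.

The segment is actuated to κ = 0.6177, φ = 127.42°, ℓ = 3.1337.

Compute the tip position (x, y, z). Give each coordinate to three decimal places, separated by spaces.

θ = κ·ℓ = 0.6177 × 3.1337 = 1.93569 rad
ρ = (1 − cos θ)/κ = (1 − -0.35685)/0.6177 = 2.19661
z = sin θ / κ = 0.93416/0.6177 = 1.51232
x = ρ cos φ = 2.19661 × cos(127.42°) = -1.33478
y = ρ sin φ = 2.19661 × sin(127.42°) = 1.74455

-1.335 1.745 1.512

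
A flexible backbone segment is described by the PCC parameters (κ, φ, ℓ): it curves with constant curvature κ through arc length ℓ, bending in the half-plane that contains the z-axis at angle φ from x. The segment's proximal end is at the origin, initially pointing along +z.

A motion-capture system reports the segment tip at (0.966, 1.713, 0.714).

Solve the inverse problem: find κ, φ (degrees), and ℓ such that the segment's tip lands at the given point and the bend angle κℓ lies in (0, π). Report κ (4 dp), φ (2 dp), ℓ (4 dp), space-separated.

0.8985 60.58 2.7211

ρ = √(x²+y²) = √(0.966² + 1.713²) = 1.96660
φ = atan2(y, x) mod 360° = atan2(1.713, 0.966) = 60.5804°
|p|² = ρ² + z² = 1.96660² + 0.714² = 4.37732
κ = 2ρ / |p|² = 2×1.96660 / 4.37732 = 0.89854
θ = 2·atan2(ρ, z) = 2·atan2(1.96660, 0.714) = 2.44506 rad
ℓ = θ/κ = 2.44506/0.89854 = 2.72115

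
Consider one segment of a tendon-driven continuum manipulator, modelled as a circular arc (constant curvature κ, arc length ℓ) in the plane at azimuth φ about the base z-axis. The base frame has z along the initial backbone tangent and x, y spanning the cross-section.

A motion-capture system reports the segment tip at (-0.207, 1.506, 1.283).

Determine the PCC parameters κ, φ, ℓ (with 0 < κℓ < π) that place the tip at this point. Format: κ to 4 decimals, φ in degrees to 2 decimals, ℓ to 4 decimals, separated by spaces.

0.7683 97.83 2.2641

ρ = √(x²+y²) = √(-0.207² + 1.506²) = 1.52016
φ = atan2(y, x) mod 360° = atan2(1.506, -0.207) = 97.8263°
|p|² = ρ² + z² = 1.52016² + 1.283² = 3.95697
κ = 2ρ / |p|² = 2×1.52016 / 3.95697 = 0.76834
θ = 2·atan2(ρ, z) = 2·atan2(1.52016, 1.283) = 1.73960 rad
ℓ = θ/κ = 1.73960/0.76834 = 2.26409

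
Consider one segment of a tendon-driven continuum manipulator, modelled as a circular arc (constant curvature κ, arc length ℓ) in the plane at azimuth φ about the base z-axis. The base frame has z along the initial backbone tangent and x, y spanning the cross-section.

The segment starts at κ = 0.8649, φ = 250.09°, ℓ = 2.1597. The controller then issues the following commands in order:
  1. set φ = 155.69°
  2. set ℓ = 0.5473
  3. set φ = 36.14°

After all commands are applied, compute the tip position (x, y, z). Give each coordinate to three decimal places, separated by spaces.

0.103 0.075 0.527

initial: κ=0.8649, φ=250.09°, ℓ=2.1597
cmd 1: set φ=155.69° → (κ,φ,ℓ)=(0.8649,155.69°,2.1597) → tip=(-1.3622,0.6153,1.1055)
cmd 2: set ℓ=0.5473 → (κ,φ,ℓ)=(0.8649,155.69°,0.5473) → tip=(-0.1159,0.0523,0.5271)
cmd 3: set φ=36.14° → (κ,φ,ℓ)=(0.8649,36.14°,0.5473) → tip=(0.1027,0.0750,0.5271)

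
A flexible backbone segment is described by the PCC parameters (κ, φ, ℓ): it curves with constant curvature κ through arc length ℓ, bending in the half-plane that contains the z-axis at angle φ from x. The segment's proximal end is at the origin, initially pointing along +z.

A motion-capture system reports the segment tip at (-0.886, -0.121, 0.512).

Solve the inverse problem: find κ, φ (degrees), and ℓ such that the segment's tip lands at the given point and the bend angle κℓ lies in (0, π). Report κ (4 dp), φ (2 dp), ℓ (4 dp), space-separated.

ρ = √(x²+y²) = √(-0.886² + -0.121²) = 0.89422
φ = atan2(y, x) mod 360° = atan2(-0.121, -0.886) = 187.7767°
|p|² = ρ² + z² = 0.89422² + 0.512² = 1.06178
κ = 2ρ / |p|² = 2×0.89422 / 1.06178 = 1.68439
θ = 2·atan2(ρ, z) = 2·atan2(0.89422, 0.512) = 2.10159 rad
ℓ = θ/κ = 2.10159/1.68439 = 1.24769

1.6844 187.78 1.2477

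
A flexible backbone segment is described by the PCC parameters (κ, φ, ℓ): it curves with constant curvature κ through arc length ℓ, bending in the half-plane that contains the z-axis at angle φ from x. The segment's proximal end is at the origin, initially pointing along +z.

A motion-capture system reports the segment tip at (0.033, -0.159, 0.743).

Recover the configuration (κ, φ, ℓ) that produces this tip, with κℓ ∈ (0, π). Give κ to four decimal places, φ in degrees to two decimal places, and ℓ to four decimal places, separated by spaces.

ρ = √(x²+y²) = √(0.033² + -0.159²) = 0.16239
φ = atan2(y, x) mod 360° = atan2(-0.159, 0.033) = 281.7251°
|p|² = ρ² + z² = 0.16239² + 0.743² = 0.57842
κ = 2ρ / |p|² = 2×0.16239 / 0.57842 = 0.56149
θ = 2·atan2(ρ, z) = 2·atan2(0.16239, 0.743) = 0.43035 rad
ℓ = θ/κ = 0.43035/0.56149 = 0.76644

0.5615 281.73 0.7664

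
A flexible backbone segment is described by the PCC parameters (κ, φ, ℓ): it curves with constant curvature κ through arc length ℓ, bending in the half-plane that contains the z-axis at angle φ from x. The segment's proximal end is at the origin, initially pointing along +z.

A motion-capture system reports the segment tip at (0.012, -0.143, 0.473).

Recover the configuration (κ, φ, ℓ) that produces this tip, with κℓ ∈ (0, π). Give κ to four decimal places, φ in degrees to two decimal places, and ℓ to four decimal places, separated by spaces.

1.1747 274.80 0.5015

ρ = √(x²+y²) = √(0.012² + -0.143²) = 0.14350
φ = atan2(y, x) mod 360° = atan2(-0.143, 0.012) = 274.7968°
|p|² = ρ² + z² = 0.14350² + 0.473² = 0.24432
κ = 2ρ / |p|² = 2×0.14350 / 0.24432 = 1.17470
θ = 2·atan2(ρ, z) = 2·atan2(0.14350, 0.473) = 0.58912 rad
ℓ = θ/κ = 0.58912/1.17470 = 0.50151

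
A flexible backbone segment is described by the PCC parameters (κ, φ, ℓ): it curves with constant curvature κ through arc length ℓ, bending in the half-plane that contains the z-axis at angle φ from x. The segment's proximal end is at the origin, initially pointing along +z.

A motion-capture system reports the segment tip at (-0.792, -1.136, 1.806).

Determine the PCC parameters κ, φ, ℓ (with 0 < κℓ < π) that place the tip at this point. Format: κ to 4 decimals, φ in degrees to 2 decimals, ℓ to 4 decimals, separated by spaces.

0.5347 235.12 2.4466

ρ = √(x²+y²) = √(-0.792² + -1.136²) = 1.38483
φ = atan2(y, x) mod 360° = atan2(-1.136, -0.792) = 235.1164°
|p|² = ρ² + z² = 1.38483² + 1.806² = 5.17940
κ = 2ρ / |p|² = 2×1.38483 / 5.17940 = 0.53475
θ = 2·atan2(ρ, z) = 2·atan2(1.38483, 1.806) = 1.30833 rad
ℓ = θ/κ = 1.30833/0.53475 = 2.44663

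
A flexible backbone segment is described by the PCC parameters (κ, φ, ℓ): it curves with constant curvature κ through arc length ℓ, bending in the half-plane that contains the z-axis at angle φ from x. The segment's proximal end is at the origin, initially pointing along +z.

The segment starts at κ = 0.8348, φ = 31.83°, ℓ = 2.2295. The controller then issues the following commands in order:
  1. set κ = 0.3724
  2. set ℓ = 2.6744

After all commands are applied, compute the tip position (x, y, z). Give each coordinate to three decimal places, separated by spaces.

1.041 0.646 2.254

initial: κ=0.8348, φ=31.83°, ℓ=2.2295
cmd 1: set κ=0.3724 → (κ,φ,ℓ)=(0.3724,31.83°,2.2295) → tip=(0.7422,0.4607,1.9820)
cmd 2: set ℓ=2.6744 → (κ,φ,ℓ)=(0.3724,31.83°,2.6744) → tip=(1.0410,0.6462,2.2537)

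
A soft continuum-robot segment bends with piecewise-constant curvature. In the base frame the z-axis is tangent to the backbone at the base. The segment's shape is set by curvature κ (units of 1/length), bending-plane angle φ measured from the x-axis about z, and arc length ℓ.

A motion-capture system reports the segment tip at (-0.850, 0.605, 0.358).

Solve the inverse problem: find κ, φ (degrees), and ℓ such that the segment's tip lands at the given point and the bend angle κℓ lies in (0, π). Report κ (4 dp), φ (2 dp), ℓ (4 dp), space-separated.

ρ = √(x²+y²) = √(-0.850² + 0.605²) = 1.04332
φ = atan2(y, x) mod 360° = atan2(0.605, -0.850) = 144.5581°
|p|² = ρ² + z² = 1.04332² + 0.358² = 1.21669
κ = 2ρ / |p|² = 2×1.04332 / 1.21669 = 1.71502
θ = 2·atan2(ρ, z) = 2·atan2(1.04332, 0.358) = 2.48050 rad
ℓ = θ/κ = 2.48050/1.71502 = 1.44634

1.7150 144.56 1.4463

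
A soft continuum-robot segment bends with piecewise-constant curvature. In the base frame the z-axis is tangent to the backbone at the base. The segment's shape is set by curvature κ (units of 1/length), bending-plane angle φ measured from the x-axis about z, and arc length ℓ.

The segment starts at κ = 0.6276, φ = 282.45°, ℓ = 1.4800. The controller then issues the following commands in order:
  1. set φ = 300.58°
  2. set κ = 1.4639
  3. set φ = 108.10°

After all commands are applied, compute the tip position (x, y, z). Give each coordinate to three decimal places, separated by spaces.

initial: κ=0.6276, φ=282.45°, ℓ=1.4800
cmd 1: set φ=300.58° → (κ,φ,ℓ)=(0.6276,300.58°,1.4800) → tip=(0.3253,-0.5504,1.2762)
cmd 2: set κ=1.4639 → (κ,φ,ℓ)=(1.4639,300.58°,1.4800) → tip=(0.5425,-0.9181,0.5654)
cmd 3: set φ=108.10° → (κ,φ,ℓ)=(1.4639,108.10°,1.4800) → tip=(-0.3313,1.0137,0.5654)

-0.331 1.014 0.565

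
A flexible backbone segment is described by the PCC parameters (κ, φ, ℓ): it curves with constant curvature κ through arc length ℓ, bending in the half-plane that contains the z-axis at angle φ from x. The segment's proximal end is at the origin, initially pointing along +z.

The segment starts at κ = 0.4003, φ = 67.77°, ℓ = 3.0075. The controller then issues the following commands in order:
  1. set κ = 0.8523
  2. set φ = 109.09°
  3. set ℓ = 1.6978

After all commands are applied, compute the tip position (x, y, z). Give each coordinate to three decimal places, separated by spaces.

-0.336 0.972 1.164

initial: κ=0.4003, φ=67.77°, ℓ=3.0075
cmd 1: set κ=0.8523 → (κ,φ,ℓ)=(0.8523,67.77°,3.0075) → tip=(0.8156,1.9956,0.6413)
cmd 2: set φ=109.09° → (κ,φ,ℓ)=(0.8523,109.09°,3.0075) → tip=(-0.7051,2.0372,0.6413)
cmd 3: set ℓ=1.6978 → (κ,φ,ℓ)=(0.8523,109.09°,1.6978) → tip=(-0.3364,0.9719,1.1643)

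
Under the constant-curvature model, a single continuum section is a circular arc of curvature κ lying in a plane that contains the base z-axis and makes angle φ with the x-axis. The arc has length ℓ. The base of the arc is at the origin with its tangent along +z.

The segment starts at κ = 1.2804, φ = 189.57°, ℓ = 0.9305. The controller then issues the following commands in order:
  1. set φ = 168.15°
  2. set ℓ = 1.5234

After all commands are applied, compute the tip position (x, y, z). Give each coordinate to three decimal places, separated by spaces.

initial: κ=1.2804, φ=189.57°, ℓ=0.9305
cmd 1: set φ=168.15° → (κ,φ,ℓ)=(1.2804,168.15°,0.9305) → tip=(-0.4813,0.1010,0.7255)
cmd 2: set ℓ=1.5234 → (κ,φ,ℓ)=(1.2804,168.15°,1.5234) → tip=(-1.0477,0.2198,0.7254)

-1.048 0.220 0.725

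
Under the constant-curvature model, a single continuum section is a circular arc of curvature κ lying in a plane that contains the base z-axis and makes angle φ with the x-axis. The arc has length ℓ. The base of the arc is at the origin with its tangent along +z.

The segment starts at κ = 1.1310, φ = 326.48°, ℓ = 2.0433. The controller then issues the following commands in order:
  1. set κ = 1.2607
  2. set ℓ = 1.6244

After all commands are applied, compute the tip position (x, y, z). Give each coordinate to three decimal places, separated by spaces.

0.965 -0.639 0.705

initial: κ=1.1310, φ=326.48°, ℓ=2.0433
cmd 1: set κ=1.2607 → (κ,φ,ℓ)=(1.2607,326.48°,2.0433) → tip=(1.2196,-0.8078,0.4251)
cmd 2: set ℓ=1.6244 → (κ,φ,ℓ)=(1.2607,326.48°,1.6244) → tip=(0.9650,-0.6392,0.7046)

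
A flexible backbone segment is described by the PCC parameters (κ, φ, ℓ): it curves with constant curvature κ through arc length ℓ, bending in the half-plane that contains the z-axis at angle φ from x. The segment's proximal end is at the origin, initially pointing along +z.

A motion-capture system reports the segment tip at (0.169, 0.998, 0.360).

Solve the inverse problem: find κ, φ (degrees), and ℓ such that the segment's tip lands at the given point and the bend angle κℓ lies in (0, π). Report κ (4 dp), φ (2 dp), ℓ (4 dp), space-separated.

ρ = √(x²+y²) = √(0.169² + 0.998²) = 1.01221
φ = atan2(y, x) mod 360° = atan2(0.998, 0.169) = 80.3888°
|p|² = ρ² + z² = 1.01221² + 0.360² = 1.15416
κ = 2ρ / |p|² = 2×1.01221 / 1.15416 = 1.75401
θ = 2·atan2(ρ, z) = 2·atan2(1.01221, 0.360) = 2.45818 rad
ℓ = θ/κ = 2.45818/1.75401 = 1.40146

1.7540 80.39 1.4015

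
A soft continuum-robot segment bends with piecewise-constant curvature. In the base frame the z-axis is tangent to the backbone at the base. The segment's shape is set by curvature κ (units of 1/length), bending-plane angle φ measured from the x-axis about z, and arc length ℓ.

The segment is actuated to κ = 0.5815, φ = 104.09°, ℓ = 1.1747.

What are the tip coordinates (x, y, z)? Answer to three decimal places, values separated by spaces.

-0.094 0.374 1.085

θ = κ·ℓ = 0.5815 × 1.1747 = 0.68309 rad
ρ = (1 − cos θ)/κ = (1 − 0.77563)/0.5815 = 0.38585
z = sin θ / κ = 0.63119/0.5815 = 1.08545
x = ρ cos φ = 0.38585 × cos(104.09°) = -0.09393
y = ρ sin φ = 0.38585 × sin(104.09°) = 0.37424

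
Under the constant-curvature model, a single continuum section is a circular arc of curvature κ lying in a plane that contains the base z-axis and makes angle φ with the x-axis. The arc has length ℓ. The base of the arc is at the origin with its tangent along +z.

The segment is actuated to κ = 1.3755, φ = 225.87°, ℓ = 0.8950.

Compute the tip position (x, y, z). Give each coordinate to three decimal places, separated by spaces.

θ = κ·ℓ = 1.3755 × 0.8950 = 1.23107 rad
ρ = (1 − cos θ)/κ = (1 − 0.33323)/1.3755 = 0.48475
z = sin θ / κ = 0.94285/1.3755 = 0.68546
x = ρ cos φ = 0.48475 × cos(225.87°) = -0.33753
y = ρ sin φ = 0.48475 × sin(225.87°) = -0.34793

-0.338 -0.348 0.685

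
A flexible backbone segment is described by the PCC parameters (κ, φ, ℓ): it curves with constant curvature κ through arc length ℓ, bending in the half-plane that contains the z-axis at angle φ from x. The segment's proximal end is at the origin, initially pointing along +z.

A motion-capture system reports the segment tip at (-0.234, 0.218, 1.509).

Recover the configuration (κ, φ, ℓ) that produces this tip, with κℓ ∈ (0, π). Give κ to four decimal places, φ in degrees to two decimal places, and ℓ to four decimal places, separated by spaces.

0.2688 137.03 1.5538

ρ = √(x²+y²) = √(-0.234² + 0.218²) = 0.31981
φ = atan2(y, x) mod 360° = atan2(0.218, -0.234) = 137.0273°
|p|² = ρ² + z² = 0.31981² + 1.509² = 2.37936
κ = 2ρ / |p|² = 2×0.31981 / 2.37936 = 0.26882
θ = 2·atan2(ρ, z) = 2·atan2(0.31981, 1.509) = 0.41769 rad
ℓ = θ/κ = 0.41769/0.26882 = 1.55379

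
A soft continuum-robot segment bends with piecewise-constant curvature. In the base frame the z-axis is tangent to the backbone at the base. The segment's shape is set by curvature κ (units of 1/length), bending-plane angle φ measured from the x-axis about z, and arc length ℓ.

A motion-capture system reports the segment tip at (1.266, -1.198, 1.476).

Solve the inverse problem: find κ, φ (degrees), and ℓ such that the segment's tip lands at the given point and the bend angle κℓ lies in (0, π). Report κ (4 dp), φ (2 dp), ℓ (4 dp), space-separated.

0.6682 316.58 2.5983

ρ = √(x²+y²) = √(1.266² + -1.198²) = 1.74297
φ = atan2(y, x) mod 360° = atan2(-1.198, 1.266) = 316.5808°
|p|² = ρ² + z² = 1.74297² + 1.476² = 5.21654
κ = 2ρ / |p|² = 2×1.74297 / 5.21654 = 0.66825
θ = 2·atan2(ρ, z) = 2·atan2(1.74297, 1.476) = 1.73629 rad
ℓ = θ/κ = 1.73629/0.66825 = 2.59827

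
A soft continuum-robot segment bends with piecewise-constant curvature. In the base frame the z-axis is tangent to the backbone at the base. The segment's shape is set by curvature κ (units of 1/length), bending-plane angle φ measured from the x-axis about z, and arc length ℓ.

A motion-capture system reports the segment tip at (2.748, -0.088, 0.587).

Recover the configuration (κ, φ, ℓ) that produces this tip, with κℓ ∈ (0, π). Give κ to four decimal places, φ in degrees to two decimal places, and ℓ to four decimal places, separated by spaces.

ρ = √(x²+y²) = √(2.748² + -0.088²) = 2.74941
φ = atan2(y, x) mod 360° = atan2(-0.088, 2.748) = 358.1658°
|p|² = ρ² + z² = 2.74941² + 0.587² = 7.90382
κ = 2ρ / |p|² = 2×2.74941 / 7.90382 = 0.69572
θ = 2·atan2(ρ, z) = 2·atan2(2.74941, 0.587) = 2.72091 rad
ℓ = θ/κ = 2.72091/0.69572 = 3.91094

0.6957 358.17 3.9109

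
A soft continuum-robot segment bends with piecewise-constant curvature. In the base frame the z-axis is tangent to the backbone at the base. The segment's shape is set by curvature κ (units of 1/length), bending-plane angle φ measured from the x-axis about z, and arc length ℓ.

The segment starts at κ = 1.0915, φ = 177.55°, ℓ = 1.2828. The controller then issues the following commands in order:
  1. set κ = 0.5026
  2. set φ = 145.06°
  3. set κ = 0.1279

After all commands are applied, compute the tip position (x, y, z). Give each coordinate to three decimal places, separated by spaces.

-0.086 0.060 1.277

initial: κ=1.0915, φ=177.55°, ℓ=1.2828
cmd 1: set κ=0.5026 → (κ,φ,ℓ)=(0.5026,177.55°,1.2828) → tip=(-0.3990,0.0171,1.1958)
cmd 2: set φ=145.06° → (κ,φ,ℓ)=(0.5026,145.06°,1.2828) → tip=(-0.3274,0.2287,1.1958)
cmd 3: set κ=0.1279 → (κ,φ,ℓ)=(0.1279,145.06°,1.2828) → tip=(-0.0861,0.0601,1.2771)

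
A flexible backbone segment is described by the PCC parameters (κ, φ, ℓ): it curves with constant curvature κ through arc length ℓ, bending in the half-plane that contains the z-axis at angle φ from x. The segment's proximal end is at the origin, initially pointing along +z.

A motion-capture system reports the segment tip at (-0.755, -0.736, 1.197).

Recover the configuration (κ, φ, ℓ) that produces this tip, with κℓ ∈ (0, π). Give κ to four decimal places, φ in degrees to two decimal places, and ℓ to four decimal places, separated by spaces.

0.8287 224.27 1.7427

ρ = √(x²+y²) = √(-0.755² + -0.736²) = 1.05438
φ = atan2(y, x) mod 360° = atan2(-0.736, -0.755) = 224.2699°
|p|² = ρ² + z² = 1.05438² + 1.197² = 2.54453
κ = 2ρ / |p|² = 2×1.05438 / 2.54453 = 0.82874
θ = 2·atan2(ρ, z) = 2·atan2(1.05438, 1.197) = 1.44427 rad
ℓ = θ/κ = 1.44427/0.82874 = 1.74272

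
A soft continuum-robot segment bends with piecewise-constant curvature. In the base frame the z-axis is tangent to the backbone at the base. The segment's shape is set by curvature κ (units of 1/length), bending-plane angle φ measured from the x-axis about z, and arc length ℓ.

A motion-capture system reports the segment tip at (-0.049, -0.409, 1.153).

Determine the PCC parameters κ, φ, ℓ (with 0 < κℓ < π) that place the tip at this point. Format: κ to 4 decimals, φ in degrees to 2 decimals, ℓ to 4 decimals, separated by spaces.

0.5496 263.17 1.2487

ρ = √(x²+y²) = √(-0.049² + -0.409²) = 0.41192
φ = atan2(y, x) mod 360° = atan2(-0.409, -0.049) = 263.1683°
|p|² = ρ² + z² = 0.41192² + 1.153² = 1.49909
κ = 2ρ / |p|² = 2×0.41192 / 1.49909 = 0.54957
θ = 2·atan2(ρ, z) = 2·atan2(0.41192, 1.153) = 0.68626 rad
ℓ = θ/κ = 0.68626/0.54957 = 1.24873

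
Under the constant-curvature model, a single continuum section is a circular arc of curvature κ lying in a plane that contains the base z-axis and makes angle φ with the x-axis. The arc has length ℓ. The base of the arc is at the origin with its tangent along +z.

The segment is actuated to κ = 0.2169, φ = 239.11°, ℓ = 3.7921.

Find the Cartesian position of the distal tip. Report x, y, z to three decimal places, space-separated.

θ = κ·ℓ = 0.2169 × 3.7921 = 0.82251 rad
ρ = (1 − cos θ)/κ = (1 − 0.68039)/0.2169 = 1.47355
z = sin θ / κ = 0.73285/0.2169 = 3.37876
x = ρ cos φ = 1.47355 × cos(239.11°) = -0.75651
y = ρ sin φ = 1.47355 × sin(239.11°) = -1.26454

-0.757 -1.265 3.379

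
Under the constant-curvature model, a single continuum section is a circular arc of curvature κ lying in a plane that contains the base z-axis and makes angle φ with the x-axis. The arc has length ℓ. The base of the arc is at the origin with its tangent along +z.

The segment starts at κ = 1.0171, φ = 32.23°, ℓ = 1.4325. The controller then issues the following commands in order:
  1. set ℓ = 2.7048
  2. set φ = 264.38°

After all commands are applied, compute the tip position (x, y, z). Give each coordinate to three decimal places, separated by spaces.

-0.185 -1.883 0.374

initial: κ=1.0171, φ=32.23°, ℓ=1.4325
cmd 1: set ℓ=2.7048 → (κ,φ,ℓ)=(1.0171,32.23°,2.7048) → tip=(1.6008,1.0092,0.3743)
cmd 2: set φ=264.38° → (κ,φ,ℓ)=(1.0171,264.38°,2.7048) → tip=(-0.1853,-1.8832,0.3743)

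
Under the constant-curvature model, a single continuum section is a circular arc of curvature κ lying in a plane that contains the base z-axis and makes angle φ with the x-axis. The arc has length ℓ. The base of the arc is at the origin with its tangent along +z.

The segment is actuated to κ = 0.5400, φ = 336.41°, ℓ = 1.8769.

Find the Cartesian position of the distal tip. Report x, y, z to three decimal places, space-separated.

0.800 -0.349 1.572

θ = κ·ℓ = 0.5400 × 1.8769 = 1.01353 rad
ρ = (1 − cos θ)/κ = (1 − 0.52887)/0.5400 = 0.87246
z = sin θ / κ = 0.84870/0.5400 = 1.57167
x = ρ cos φ = 0.87246 × cos(336.41°) = 0.79955
y = ρ sin φ = 0.87246 × sin(336.41°) = -0.34915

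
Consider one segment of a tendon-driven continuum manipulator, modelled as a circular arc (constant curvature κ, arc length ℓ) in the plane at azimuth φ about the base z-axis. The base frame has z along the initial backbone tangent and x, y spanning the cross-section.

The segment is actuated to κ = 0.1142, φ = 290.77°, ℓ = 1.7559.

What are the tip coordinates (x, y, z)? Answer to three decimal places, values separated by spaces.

0.062 -0.164 1.744

θ = κ·ℓ = 0.1142 × 1.7559 = 0.20052 rad
ρ = (1 − cos θ)/κ = (1 − 0.97996)/0.1142 = 0.17546
z = sin θ / κ = 0.19918/0.1142 = 1.74416
x = ρ cos φ = 0.17546 × cos(290.77°) = 0.06222
y = ρ sin φ = 0.17546 × sin(290.77°) = -0.16406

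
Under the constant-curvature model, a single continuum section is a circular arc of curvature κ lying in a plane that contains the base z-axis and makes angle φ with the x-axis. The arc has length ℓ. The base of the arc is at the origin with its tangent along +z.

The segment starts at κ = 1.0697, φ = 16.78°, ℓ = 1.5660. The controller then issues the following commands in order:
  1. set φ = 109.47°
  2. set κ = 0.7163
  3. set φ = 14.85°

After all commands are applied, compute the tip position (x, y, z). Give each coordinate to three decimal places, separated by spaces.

0.764 0.202 1.258

initial: κ=1.0697, φ=16.78°, ℓ=1.5660
cmd 1: set φ=109.47° → (κ,φ,ℓ)=(1.0697,109.47°,1.5660) → tip=(-0.3441,0.9732,0.9298)
cmd 2: set κ=0.7163 → (κ,φ,ℓ)=(0.7163,109.47°,1.5660) → tip=(-0.2633,0.7448,1.2576)
cmd 3: set φ=14.85° → (κ,φ,ℓ)=(0.7163,14.85°,1.5660) → tip=(0.7636,0.2025,1.2576)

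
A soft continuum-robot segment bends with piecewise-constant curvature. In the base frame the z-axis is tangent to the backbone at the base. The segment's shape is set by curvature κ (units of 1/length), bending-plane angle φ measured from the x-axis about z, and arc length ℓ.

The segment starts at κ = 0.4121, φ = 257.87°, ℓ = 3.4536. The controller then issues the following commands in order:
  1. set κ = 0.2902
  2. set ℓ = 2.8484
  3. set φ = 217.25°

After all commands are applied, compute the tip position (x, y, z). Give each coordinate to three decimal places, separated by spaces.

initial: κ=0.4121, φ=257.87°, ℓ=3.4536
cmd 1: set κ=0.2902 → (κ,φ,ℓ)=(0.2902,257.87°,3.4536) → tip=(-0.3342,-1.5550,2.9038)
cmd 2: set ℓ=2.8484 → (κ,φ,ℓ)=(0.2902,257.87°,2.8484) → tip=(-0.2336,-1.0869,2.5349)
cmd 3: set φ=217.25° → (κ,φ,ℓ)=(0.2902,217.25°,2.8484) → tip=(-0.8849,-0.6729,2.5349)

-0.885 -0.673 2.535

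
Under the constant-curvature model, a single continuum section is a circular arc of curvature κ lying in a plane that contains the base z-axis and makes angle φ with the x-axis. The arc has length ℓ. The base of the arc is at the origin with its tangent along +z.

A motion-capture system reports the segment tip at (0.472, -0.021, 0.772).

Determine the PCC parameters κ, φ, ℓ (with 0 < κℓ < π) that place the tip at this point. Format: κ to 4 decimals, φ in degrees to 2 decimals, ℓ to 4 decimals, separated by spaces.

ρ = √(x²+y²) = √(0.472² + -0.021²) = 0.47247
φ = atan2(y, x) mod 360° = atan2(-0.021, 0.472) = 357.4525°
|p|² = ρ² + z² = 0.47247² + 0.772² = 0.81921
κ = 2ρ / |p|² = 2×0.47247 / 0.81921 = 1.15347
θ = 2·atan2(ρ, z) = 2·atan2(0.47247, 0.772) = 1.09840 rad
ℓ = θ/κ = 1.09840/1.15347 = 0.95225

1.1535 357.45 0.9523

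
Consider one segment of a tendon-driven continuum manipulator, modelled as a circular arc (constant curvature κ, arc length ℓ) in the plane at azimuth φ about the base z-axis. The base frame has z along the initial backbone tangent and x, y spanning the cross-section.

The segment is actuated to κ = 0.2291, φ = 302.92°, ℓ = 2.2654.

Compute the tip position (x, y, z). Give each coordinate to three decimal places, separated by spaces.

0.312 -0.483 2.165

θ = κ·ℓ = 0.2291 × 2.2654 = 0.51900 rad
ρ = (1 − cos θ)/κ = (1 − 0.86831)/0.2291 = 0.57480
z = sin θ / κ = 0.49601/0.2291 = 2.16506
x = ρ cos φ = 0.57480 × cos(302.92°) = 0.31238
y = ρ sin φ = 0.57480 × sin(302.92°) = -0.48250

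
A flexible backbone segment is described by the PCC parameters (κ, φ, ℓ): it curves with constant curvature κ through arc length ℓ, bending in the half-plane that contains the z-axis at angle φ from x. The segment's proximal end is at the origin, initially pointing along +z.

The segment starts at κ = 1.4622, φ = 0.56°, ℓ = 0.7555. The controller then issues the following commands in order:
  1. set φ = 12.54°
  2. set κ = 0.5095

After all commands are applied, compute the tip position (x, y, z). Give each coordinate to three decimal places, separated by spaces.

initial: κ=1.4622, φ=0.56°, ℓ=0.7555
cmd 1: set φ=12.54° → (κ,φ,ℓ)=(1.4622,12.54°,0.7555) → tip=(0.3676,0.0818,0.6109)
cmd 2: set κ=0.5095 → (κ,φ,ℓ)=(0.5095,12.54°,0.7555) → tip=(0.1402,0.0312,0.7370)

0.140 0.031 0.737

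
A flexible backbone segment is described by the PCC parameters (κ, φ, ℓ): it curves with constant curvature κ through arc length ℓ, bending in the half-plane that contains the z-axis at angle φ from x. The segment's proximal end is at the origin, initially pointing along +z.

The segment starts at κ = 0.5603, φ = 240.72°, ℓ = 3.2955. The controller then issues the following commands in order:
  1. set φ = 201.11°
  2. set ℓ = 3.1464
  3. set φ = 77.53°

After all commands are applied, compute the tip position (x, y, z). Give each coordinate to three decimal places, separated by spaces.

0.459 2.075 1.752

initial: κ=0.5603, φ=240.72°, ℓ=3.2955
cmd 1: set φ=201.11° → (κ,φ,ℓ)=(0.5603,201.11°,3.2955) → tip=(-2.1182,-0.8178,1.7174)
cmd 2: set ℓ=3.1464 → (κ,φ,ℓ)=(0.5603,201.11°,3.1464) → tip=(-1.9829,-0.7655,1.7519)
cmd 3: set φ=77.53° → (κ,φ,ℓ)=(0.5603,77.53°,3.1464) → tip=(0.4590,2.0754,1.7519)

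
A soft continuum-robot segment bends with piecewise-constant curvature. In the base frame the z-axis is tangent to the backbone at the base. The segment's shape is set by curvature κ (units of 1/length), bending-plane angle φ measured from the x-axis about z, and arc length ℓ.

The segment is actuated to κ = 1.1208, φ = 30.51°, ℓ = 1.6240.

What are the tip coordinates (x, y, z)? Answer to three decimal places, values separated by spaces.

0.958 0.565 0.865

θ = κ·ℓ = 1.1208 × 1.6240 = 1.82018 rad
ρ = (1 − cos θ)/κ = (1 − -0.24681)/1.1208 = 1.11243
z = sin θ / κ = 0.96906/1.1208 = 0.86462
x = ρ cos φ = 1.11243 × cos(30.51°) = 0.95840
y = ρ sin φ = 1.11243 × sin(30.51°) = 0.56477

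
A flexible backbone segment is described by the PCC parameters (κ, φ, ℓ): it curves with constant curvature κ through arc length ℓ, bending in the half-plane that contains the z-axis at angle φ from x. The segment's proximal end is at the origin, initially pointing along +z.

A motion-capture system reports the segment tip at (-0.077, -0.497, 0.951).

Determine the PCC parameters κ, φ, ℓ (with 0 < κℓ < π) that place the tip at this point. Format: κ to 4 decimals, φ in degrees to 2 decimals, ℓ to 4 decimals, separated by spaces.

ρ = √(x²+y²) = √(-0.077² + -0.497²) = 0.50293
φ = atan2(y, x) mod 360° = atan2(-0.497, -0.077) = 261.1932°
|p|² = ρ² + z² = 0.50293² + 0.951² = 1.15734
κ = 2ρ / |p|² = 2×0.50293 / 1.15734 = 0.86911
θ = 2·atan2(ρ, z) = 2·atan2(0.50293, 0.951) = 0.97291 rad
ℓ = θ/κ = 0.97291/0.86911 = 1.11943

0.8691 261.19 1.1194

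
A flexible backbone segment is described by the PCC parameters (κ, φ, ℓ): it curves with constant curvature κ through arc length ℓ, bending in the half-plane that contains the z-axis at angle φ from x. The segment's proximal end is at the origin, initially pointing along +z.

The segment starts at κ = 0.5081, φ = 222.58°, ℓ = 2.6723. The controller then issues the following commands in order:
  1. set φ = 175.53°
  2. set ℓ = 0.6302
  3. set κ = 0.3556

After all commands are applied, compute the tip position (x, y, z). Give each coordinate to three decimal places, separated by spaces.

-0.070 0.005 0.625

initial: κ=0.5081, φ=222.58°, ℓ=2.6723
cmd 1: set φ=175.53° → (κ,φ,ℓ)=(0.5081,175.53°,2.6723) → tip=(-1.5473,0.1210,1.9236)
cmd 2: set ℓ=0.6302 → (κ,φ,ℓ)=(0.5081,175.53°,0.6302) → tip=(-0.0997,0.0078,0.6195)
cmd 3: set κ=0.3556 → (κ,φ,ℓ)=(0.3556,175.53°,0.6302) → tip=(-0.0701,0.0055,0.6249)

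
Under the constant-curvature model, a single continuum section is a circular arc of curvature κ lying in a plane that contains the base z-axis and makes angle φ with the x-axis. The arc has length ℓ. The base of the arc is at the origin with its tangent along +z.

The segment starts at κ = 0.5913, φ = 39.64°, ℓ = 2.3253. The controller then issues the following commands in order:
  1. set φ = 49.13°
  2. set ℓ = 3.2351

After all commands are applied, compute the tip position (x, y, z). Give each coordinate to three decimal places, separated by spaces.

1.478 1.708 1.593

initial: κ=0.5913, φ=39.64°, ℓ=2.3253
cmd 1: set φ=49.13° → (κ,φ,ℓ)=(0.5913,49.13°,2.3253) → tip=(0.8913,1.0300,1.6589)
cmd 2: set ℓ=3.2351 → (κ,φ,ℓ)=(0.5913,49.13°,3.2351) → tip=(1.4779,1.7079,1.5932)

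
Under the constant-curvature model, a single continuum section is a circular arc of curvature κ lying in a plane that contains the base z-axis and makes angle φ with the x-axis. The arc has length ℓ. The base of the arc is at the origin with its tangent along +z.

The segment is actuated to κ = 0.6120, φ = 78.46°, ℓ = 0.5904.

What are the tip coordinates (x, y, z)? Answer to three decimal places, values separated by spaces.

θ = κ·ℓ = 0.6120 × 0.5904 = 0.36132 rad
ρ = (1 − cos θ)/κ = (1 − 0.93543)/0.6120 = 0.10551
z = sin θ / κ = 0.35351/0.6120 = 0.57764
x = ρ cos φ = 0.10551 × cos(78.46°) = 0.02111
y = ρ sin φ = 0.10551 × sin(78.46°) = 0.10337

0.021 0.103 0.578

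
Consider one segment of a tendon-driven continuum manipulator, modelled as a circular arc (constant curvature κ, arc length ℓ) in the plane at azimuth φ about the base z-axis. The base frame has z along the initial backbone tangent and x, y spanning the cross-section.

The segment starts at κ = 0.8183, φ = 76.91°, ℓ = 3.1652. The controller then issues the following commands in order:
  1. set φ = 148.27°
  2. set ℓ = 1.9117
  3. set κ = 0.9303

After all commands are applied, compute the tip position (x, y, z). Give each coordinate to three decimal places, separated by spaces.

-1.103 0.682 1.052

initial: κ=0.8183, φ=76.91°, ℓ=3.1652
cmd 1: set φ=148.27° → (κ,φ,ℓ)=(0.8183,148.27°,3.1652) → tip=(-1.9247,1.1901,0.6403)
cmd 2: set ℓ=1.9117 → (κ,φ,ℓ)=(0.8183,148.27°,1.9117) → tip=(-1.0327,0.6385,1.2220)
cmd 3: set κ=0.9303 → (κ,φ,ℓ)=(0.9303,148.27°,1.9117) → tip=(-1.1028,0.6819,1.0518)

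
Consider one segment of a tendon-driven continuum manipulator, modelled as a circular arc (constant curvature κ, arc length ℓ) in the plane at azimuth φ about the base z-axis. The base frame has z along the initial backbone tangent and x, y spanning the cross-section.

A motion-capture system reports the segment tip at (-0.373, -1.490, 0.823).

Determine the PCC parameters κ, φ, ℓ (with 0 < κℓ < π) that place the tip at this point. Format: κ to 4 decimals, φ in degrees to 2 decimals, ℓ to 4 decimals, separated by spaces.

1.0117 255.95 2.1330

ρ = √(x²+y²) = √(-0.373² + -1.490²) = 1.53598
φ = atan2(y, x) mod 360° = atan2(-1.490, -0.373) = 255.9457°
|p|² = ρ² + z² = 1.53598² + 0.823² = 3.03656
κ = 2ρ / |p|² = 2×1.53598 / 3.03656 = 1.01166
θ = 2·atan2(ρ, z) = 2·atan2(1.53598, 0.823) = 2.15782 rad
ℓ = θ/κ = 2.15782/1.01166 = 2.13295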